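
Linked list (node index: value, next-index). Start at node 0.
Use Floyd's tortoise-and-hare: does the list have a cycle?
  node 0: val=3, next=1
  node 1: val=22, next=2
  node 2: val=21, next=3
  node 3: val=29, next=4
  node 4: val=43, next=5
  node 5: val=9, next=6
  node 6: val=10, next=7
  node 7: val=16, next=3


Floyd's tortoise (slow, +1) and hare (fast, +2):
  init: slow=0, fast=0
  step 1: slow=1, fast=2
  step 2: slow=2, fast=4
  step 3: slow=3, fast=6
  step 4: slow=4, fast=3
  step 5: slow=5, fast=5
  slow == fast at node 5: cycle detected

Cycle: yes


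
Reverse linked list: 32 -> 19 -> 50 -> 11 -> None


Step 1: curr=32, set curr.next=prev(None) | reversed so far: 32
Step 2: curr=19, set curr.next=prev(32) | reversed so far: 19 -> 32
Step 3: curr=50, set curr.next=prev(19) | reversed so far: 50 -> 19 -> 32
Step 4: curr=11, set curr.next=prev(50) | reversed so far: 11 -> 50 -> 19 -> 32

11 -> 50 -> 19 -> 32 -> None


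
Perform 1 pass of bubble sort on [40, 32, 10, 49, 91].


Initial: [40, 32, 10, 49, 91]
Pass 1: [32, 10, 40, 49, 91] (2 swaps)

After 1 pass: [32, 10, 40, 49, 91]


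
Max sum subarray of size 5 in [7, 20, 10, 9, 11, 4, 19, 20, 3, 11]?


[0:5]: 57
[1:6]: 54
[2:7]: 53
[3:8]: 63
[4:9]: 57
[5:10]: 57

Max: 63 at [3:8]


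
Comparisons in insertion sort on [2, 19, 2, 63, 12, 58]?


Algorithm: insertion sort
Input: [2, 19, 2, 63, 12, 58]
Sorted: [2, 2, 12, 19, 58, 63]

9


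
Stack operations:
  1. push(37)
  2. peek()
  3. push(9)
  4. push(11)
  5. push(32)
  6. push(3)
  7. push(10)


push(37) -> [37]
peek()->37
push(9) -> [37, 9]
push(11) -> [37, 9, 11]
push(32) -> [37, 9, 11, 32]
push(3) -> [37, 9, 11, 32, 3]
push(10) -> [37, 9, 11, 32, 3, 10]

Final stack: [37, 9, 11, 32, 3, 10]


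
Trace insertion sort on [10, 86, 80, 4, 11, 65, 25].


Initial: [10, 86, 80, 4, 11, 65, 25]
Insert 86: [10, 86, 80, 4, 11, 65, 25]
Insert 80: [10, 80, 86, 4, 11, 65, 25]
Insert 4: [4, 10, 80, 86, 11, 65, 25]
Insert 11: [4, 10, 11, 80, 86, 65, 25]
Insert 65: [4, 10, 11, 65, 80, 86, 25]
Insert 25: [4, 10, 11, 25, 65, 80, 86]

Sorted: [4, 10, 11, 25, 65, 80, 86]


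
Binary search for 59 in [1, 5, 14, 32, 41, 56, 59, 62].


Step 1: lo=0, hi=7, mid=3, val=32
Step 2: lo=4, hi=7, mid=5, val=56
Step 3: lo=6, hi=7, mid=6, val=59

Found at index 6


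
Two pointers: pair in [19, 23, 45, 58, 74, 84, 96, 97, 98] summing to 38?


lo=0(19)+hi=8(98)=117
lo=0(19)+hi=7(97)=116
lo=0(19)+hi=6(96)=115
lo=0(19)+hi=5(84)=103
lo=0(19)+hi=4(74)=93
lo=0(19)+hi=3(58)=77
lo=0(19)+hi=2(45)=64
lo=0(19)+hi=1(23)=42

No pair found


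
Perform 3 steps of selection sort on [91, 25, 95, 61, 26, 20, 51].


Initial: [91, 25, 95, 61, 26, 20, 51]
Step 1: min=20 at 5
  Swap: [20, 25, 95, 61, 26, 91, 51]
Step 2: min=25 at 1
  Swap: [20, 25, 95, 61, 26, 91, 51]
Step 3: min=26 at 4
  Swap: [20, 25, 26, 61, 95, 91, 51]

After 3 steps: [20, 25, 26, 61, 95, 91, 51]


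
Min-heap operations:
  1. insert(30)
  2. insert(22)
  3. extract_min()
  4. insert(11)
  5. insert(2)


insert(30) -> [30]
insert(22) -> [22, 30]
extract_min()->22, [30]
insert(11) -> [11, 30]
insert(2) -> [2, 30, 11]

Final heap: [2, 30, 11]


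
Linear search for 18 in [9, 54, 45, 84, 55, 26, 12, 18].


i=0: 9!=18
i=1: 54!=18
i=2: 45!=18
i=3: 84!=18
i=4: 55!=18
i=5: 26!=18
i=6: 12!=18
i=7: 18==18 found!

Found at 7, 8 comps


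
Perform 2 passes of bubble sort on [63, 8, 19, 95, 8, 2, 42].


Initial: [63, 8, 19, 95, 8, 2, 42]
Pass 1: [8, 19, 63, 8, 2, 42, 95] (5 swaps)
Pass 2: [8, 19, 8, 2, 42, 63, 95] (3 swaps)

After 2 passes: [8, 19, 8, 2, 42, 63, 95]


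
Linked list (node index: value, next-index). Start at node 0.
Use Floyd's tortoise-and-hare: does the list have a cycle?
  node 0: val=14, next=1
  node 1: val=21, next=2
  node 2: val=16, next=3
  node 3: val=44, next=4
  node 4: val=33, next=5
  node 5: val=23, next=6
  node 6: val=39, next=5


Floyd's tortoise (slow, +1) and hare (fast, +2):
  init: slow=0, fast=0
  step 1: slow=1, fast=2
  step 2: slow=2, fast=4
  step 3: slow=3, fast=6
  step 4: slow=4, fast=6
  step 5: slow=5, fast=6
  step 6: slow=6, fast=6
  slow == fast at node 6: cycle detected

Cycle: yes


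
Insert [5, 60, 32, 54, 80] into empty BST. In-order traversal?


Insert 5: root
Insert 60: R from 5
Insert 32: R from 5 -> L from 60
Insert 54: R from 5 -> L from 60 -> R from 32
Insert 80: R from 5 -> R from 60

In-order: [5, 32, 54, 60, 80]


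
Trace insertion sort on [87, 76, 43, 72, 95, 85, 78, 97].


Initial: [87, 76, 43, 72, 95, 85, 78, 97]
Insert 76: [76, 87, 43, 72, 95, 85, 78, 97]
Insert 43: [43, 76, 87, 72, 95, 85, 78, 97]
Insert 72: [43, 72, 76, 87, 95, 85, 78, 97]
Insert 95: [43, 72, 76, 87, 95, 85, 78, 97]
Insert 85: [43, 72, 76, 85, 87, 95, 78, 97]
Insert 78: [43, 72, 76, 78, 85, 87, 95, 97]
Insert 97: [43, 72, 76, 78, 85, 87, 95, 97]

Sorted: [43, 72, 76, 78, 85, 87, 95, 97]


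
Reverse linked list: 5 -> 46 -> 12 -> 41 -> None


Step 1: curr=5, set curr.next=prev(None) | reversed so far: 5
Step 2: curr=46, set curr.next=prev(5) | reversed so far: 46 -> 5
Step 3: curr=12, set curr.next=prev(46) | reversed so far: 12 -> 46 -> 5
Step 4: curr=41, set curr.next=prev(12) | reversed so far: 41 -> 12 -> 46 -> 5

41 -> 12 -> 46 -> 5 -> None


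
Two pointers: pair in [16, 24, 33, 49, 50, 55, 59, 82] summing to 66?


lo=0(16)+hi=7(82)=98
lo=0(16)+hi=6(59)=75
lo=0(16)+hi=5(55)=71
lo=0(16)+hi=4(50)=66

Yes: 16+50=66


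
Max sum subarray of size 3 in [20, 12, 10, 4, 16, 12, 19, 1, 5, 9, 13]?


[0:3]: 42
[1:4]: 26
[2:5]: 30
[3:6]: 32
[4:7]: 47
[5:8]: 32
[6:9]: 25
[7:10]: 15
[8:11]: 27

Max: 47 at [4:7]


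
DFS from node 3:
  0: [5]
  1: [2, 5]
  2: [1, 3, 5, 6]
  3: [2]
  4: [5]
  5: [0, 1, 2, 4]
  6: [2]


Visit 3, push [2]
Visit 2, push [6, 5, 1]
Visit 1, push [5]
Visit 5, push [4, 0]
Visit 0, push []
Visit 4, push []
Visit 6, push []

DFS order: [3, 2, 1, 5, 0, 4, 6]


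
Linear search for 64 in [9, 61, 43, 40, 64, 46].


i=0: 9!=64
i=1: 61!=64
i=2: 43!=64
i=3: 40!=64
i=4: 64==64 found!

Found at 4, 5 comps


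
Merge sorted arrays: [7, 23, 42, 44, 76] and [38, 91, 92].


Take 7 from A
Take 23 from A
Take 38 from B
Take 42 from A
Take 44 from A
Take 76 from A

Merged: [7, 23, 38, 42, 44, 76, 91, 92]


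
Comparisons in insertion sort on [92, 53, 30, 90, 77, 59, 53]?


Algorithm: insertion sort
Input: [92, 53, 30, 90, 77, 59, 53]
Sorted: [30, 53, 53, 59, 77, 90, 92]

17


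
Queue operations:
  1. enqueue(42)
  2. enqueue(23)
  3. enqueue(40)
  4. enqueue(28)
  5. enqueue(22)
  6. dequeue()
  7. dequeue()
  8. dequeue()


enqueue(42) -> [42]
enqueue(23) -> [42, 23]
enqueue(40) -> [42, 23, 40]
enqueue(28) -> [42, 23, 40, 28]
enqueue(22) -> [42, 23, 40, 28, 22]
dequeue()->42, [23, 40, 28, 22]
dequeue()->23, [40, 28, 22]
dequeue()->40, [28, 22]

Final queue: [28, 22]


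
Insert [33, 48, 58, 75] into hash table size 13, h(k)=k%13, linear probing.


Insert 33: h=7 -> slot 7
Insert 48: h=9 -> slot 9
Insert 58: h=6 -> slot 6
Insert 75: h=10 -> slot 10

Table: [None, None, None, None, None, None, 58, 33, None, 48, 75, None, None]


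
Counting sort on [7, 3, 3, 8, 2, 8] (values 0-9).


Input: [7, 3, 3, 8, 2, 8]
Counts: [0, 0, 1, 2, 0, 0, 0, 1, 2, 0]

Sorted: [2, 3, 3, 7, 8, 8]


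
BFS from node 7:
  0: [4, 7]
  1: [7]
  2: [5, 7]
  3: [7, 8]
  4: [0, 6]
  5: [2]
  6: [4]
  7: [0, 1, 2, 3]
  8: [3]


Visit 7, enqueue [0, 1, 2, 3]
Visit 0, enqueue [4]
Visit 1, enqueue []
Visit 2, enqueue [5]
Visit 3, enqueue [8]
Visit 4, enqueue [6]
Visit 5, enqueue []
Visit 8, enqueue []
Visit 6, enqueue []

BFS order: [7, 0, 1, 2, 3, 4, 5, 8, 6]


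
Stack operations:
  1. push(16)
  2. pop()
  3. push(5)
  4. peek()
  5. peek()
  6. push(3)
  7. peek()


push(16) -> [16]
pop()->16, []
push(5) -> [5]
peek()->5
peek()->5
push(3) -> [5, 3]
peek()->3

Final stack: [5, 3]


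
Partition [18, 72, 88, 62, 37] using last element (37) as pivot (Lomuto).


Pivot: 37
  18 <= 37: advance i (no swap)
Place pivot at 1: [18, 37, 88, 62, 72]

Partitioned: [18, 37, 88, 62, 72]


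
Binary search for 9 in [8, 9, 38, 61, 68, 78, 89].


Step 1: lo=0, hi=6, mid=3, val=61
Step 2: lo=0, hi=2, mid=1, val=9

Found at index 1


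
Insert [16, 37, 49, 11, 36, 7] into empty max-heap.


Insert 16: [16]
Insert 37: [37, 16]
Insert 49: [49, 16, 37]
Insert 11: [49, 16, 37, 11]
Insert 36: [49, 36, 37, 11, 16]
Insert 7: [49, 36, 37, 11, 16, 7]

Final heap: [49, 36, 37, 11, 16, 7]


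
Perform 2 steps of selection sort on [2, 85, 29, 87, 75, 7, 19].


Initial: [2, 85, 29, 87, 75, 7, 19]
Step 1: min=2 at 0
  Swap: [2, 85, 29, 87, 75, 7, 19]
Step 2: min=7 at 5
  Swap: [2, 7, 29, 87, 75, 85, 19]

After 2 steps: [2, 7, 29, 87, 75, 85, 19]


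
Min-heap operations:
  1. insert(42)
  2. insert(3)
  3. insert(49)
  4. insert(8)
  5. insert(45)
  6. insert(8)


insert(42) -> [42]
insert(3) -> [3, 42]
insert(49) -> [3, 42, 49]
insert(8) -> [3, 8, 49, 42]
insert(45) -> [3, 8, 49, 42, 45]
insert(8) -> [3, 8, 8, 42, 45, 49]

Final heap: [3, 8, 8, 42, 45, 49]


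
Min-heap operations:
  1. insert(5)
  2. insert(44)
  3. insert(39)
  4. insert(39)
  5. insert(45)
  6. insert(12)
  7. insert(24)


insert(5) -> [5]
insert(44) -> [5, 44]
insert(39) -> [5, 44, 39]
insert(39) -> [5, 39, 39, 44]
insert(45) -> [5, 39, 39, 44, 45]
insert(12) -> [5, 39, 12, 44, 45, 39]
insert(24) -> [5, 39, 12, 44, 45, 39, 24]

Final heap: [5, 39, 12, 44, 45, 39, 24]


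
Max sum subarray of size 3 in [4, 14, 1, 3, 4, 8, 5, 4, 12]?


[0:3]: 19
[1:4]: 18
[2:5]: 8
[3:6]: 15
[4:7]: 17
[5:8]: 17
[6:9]: 21

Max: 21 at [6:9]


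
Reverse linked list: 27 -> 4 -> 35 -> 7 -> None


Step 1: curr=27, set curr.next=prev(None) | reversed so far: 27
Step 2: curr=4, set curr.next=prev(27) | reversed so far: 4 -> 27
Step 3: curr=35, set curr.next=prev(4) | reversed so far: 35 -> 4 -> 27
Step 4: curr=7, set curr.next=prev(35) | reversed so far: 7 -> 35 -> 4 -> 27

7 -> 35 -> 4 -> 27 -> None


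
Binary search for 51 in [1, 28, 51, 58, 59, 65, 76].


Step 1: lo=0, hi=6, mid=3, val=58
Step 2: lo=0, hi=2, mid=1, val=28
Step 3: lo=2, hi=2, mid=2, val=51

Found at index 2


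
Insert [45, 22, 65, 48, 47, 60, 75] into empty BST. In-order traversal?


Insert 45: root
Insert 22: L from 45
Insert 65: R from 45
Insert 48: R from 45 -> L from 65
Insert 47: R from 45 -> L from 65 -> L from 48
Insert 60: R from 45 -> L from 65 -> R from 48
Insert 75: R from 45 -> R from 65

In-order: [22, 45, 47, 48, 60, 65, 75]


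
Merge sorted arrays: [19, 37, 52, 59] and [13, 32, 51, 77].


Take 13 from B
Take 19 from A
Take 32 from B
Take 37 from A
Take 51 from B
Take 52 from A
Take 59 from A

Merged: [13, 19, 32, 37, 51, 52, 59, 77]


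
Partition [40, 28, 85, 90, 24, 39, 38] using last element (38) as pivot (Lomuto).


Pivot: 38
  28 <= 38: swap -> [28, 40, 85, 90, 24, 39, 38]
  24 <= 38: swap -> [28, 24, 85, 90, 40, 39, 38]
Place pivot at 2: [28, 24, 38, 90, 40, 39, 85]

Partitioned: [28, 24, 38, 90, 40, 39, 85]


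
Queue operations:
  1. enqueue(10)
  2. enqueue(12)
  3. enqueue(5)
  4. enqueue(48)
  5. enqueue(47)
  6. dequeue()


enqueue(10) -> [10]
enqueue(12) -> [10, 12]
enqueue(5) -> [10, 12, 5]
enqueue(48) -> [10, 12, 5, 48]
enqueue(47) -> [10, 12, 5, 48, 47]
dequeue()->10, [12, 5, 48, 47]

Final queue: [12, 5, 48, 47]


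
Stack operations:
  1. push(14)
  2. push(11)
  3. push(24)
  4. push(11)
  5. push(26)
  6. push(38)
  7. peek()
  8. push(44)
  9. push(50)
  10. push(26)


push(14) -> [14]
push(11) -> [14, 11]
push(24) -> [14, 11, 24]
push(11) -> [14, 11, 24, 11]
push(26) -> [14, 11, 24, 11, 26]
push(38) -> [14, 11, 24, 11, 26, 38]
peek()->38
push(44) -> [14, 11, 24, 11, 26, 38, 44]
push(50) -> [14, 11, 24, 11, 26, 38, 44, 50]
push(26) -> [14, 11, 24, 11, 26, 38, 44, 50, 26]

Final stack: [14, 11, 24, 11, 26, 38, 44, 50, 26]


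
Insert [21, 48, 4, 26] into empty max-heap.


Insert 21: [21]
Insert 48: [48, 21]
Insert 4: [48, 21, 4]
Insert 26: [48, 26, 4, 21]

Final heap: [48, 26, 4, 21]


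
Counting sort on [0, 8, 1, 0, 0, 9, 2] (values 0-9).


Input: [0, 8, 1, 0, 0, 9, 2]
Counts: [3, 1, 1, 0, 0, 0, 0, 0, 1, 1]

Sorted: [0, 0, 0, 1, 2, 8, 9]


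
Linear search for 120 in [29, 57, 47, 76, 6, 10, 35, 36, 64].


i=0: 29!=120
i=1: 57!=120
i=2: 47!=120
i=3: 76!=120
i=4: 6!=120
i=5: 10!=120
i=6: 35!=120
i=7: 36!=120
i=8: 64!=120

Not found, 9 comps


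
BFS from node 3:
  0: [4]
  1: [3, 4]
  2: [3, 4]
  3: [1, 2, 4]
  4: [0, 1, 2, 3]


Visit 3, enqueue [1, 2, 4]
Visit 1, enqueue []
Visit 2, enqueue []
Visit 4, enqueue [0]
Visit 0, enqueue []

BFS order: [3, 1, 2, 4, 0]


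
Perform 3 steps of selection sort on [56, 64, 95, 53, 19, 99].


Initial: [56, 64, 95, 53, 19, 99]
Step 1: min=19 at 4
  Swap: [19, 64, 95, 53, 56, 99]
Step 2: min=53 at 3
  Swap: [19, 53, 95, 64, 56, 99]
Step 3: min=56 at 4
  Swap: [19, 53, 56, 64, 95, 99]

After 3 steps: [19, 53, 56, 64, 95, 99]


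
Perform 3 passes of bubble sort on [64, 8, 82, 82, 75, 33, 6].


Initial: [64, 8, 82, 82, 75, 33, 6]
Pass 1: [8, 64, 82, 75, 33, 6, 82] (4 swaps)
Pass 2: [8, 64, 75, 33, 6, 82, 82] (3 swaps)
Pass 3: [8, 64, 33, 6, 75, 82, 82] (2 swaps)

After 3 passes: [8, 64, 33, 6, 75, 82, 82]


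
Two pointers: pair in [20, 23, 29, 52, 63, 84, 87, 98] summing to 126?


lo=0(20)+hi=7(98)=118
lo=1(23)+hi=7(98)=121
lo=2(29)+hi=7(98)=127
lo=2(29)+hi=6(87)=116
lo=3(52)+hi=6(87)=139
lo=3(52)+hi=5(84)=136
lo=3(52)+hi=4(63)=115

No pair found


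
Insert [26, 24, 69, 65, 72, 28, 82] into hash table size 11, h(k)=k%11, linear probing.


Insert 26: h=4 -> slot 4
Insert 24: h=2 -> slot 2
Insert 69: h=3 -> slot 3
Insert 65: h=10 -> slot 10
Insert 72: h=6 -> slot 6
Insert 28: h=6, 1 probes -> slot 7
Insert 82: h=5 -> slot 5

Table: [None, None, 24, 69, 26, 82, 72, 28, None, None, 65]


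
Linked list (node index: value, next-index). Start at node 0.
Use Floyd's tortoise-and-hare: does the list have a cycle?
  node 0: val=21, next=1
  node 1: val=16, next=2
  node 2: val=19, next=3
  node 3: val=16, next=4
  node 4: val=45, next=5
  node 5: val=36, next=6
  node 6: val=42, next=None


Floyd's tortoise (slow, +1) and hare (fast, +2):
  init: slow=0, fast=0
  step 1: slow=1, fast=2
  step 2: slow=2, fast=4
  step 3: slow=3, fast=6
  step 4: fast -> None, no cycle

Cycle: no


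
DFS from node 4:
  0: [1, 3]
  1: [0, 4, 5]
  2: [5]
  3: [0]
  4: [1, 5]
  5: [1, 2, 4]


Visit 4, push [5, 1]
Visit 1, push [5, 0]
Visit 0, push [3]
Visit 3, push []
Visit 5, push [2]
Visit 2, push []

DFS order: [4, 1, 0, 3, 5, 2]


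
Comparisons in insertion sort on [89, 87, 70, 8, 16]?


Algorithm: insertion sort
Input: [89, 87, 70, 8, 16]
Sorted: [8, 16, 70, 87, 89]

10


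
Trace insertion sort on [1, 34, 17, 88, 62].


Initial: [1, 34, 17, 88, 62]
Insert 34: [1, 34, 17, 88, 62]
Insert 17: [1, 17, 34, 88, 62]
Insert 88: [1, 17, 34, 88, 62]
Insert 62: [1, 17, 34, 62, 88]

Sorted: [1, 17, 34, 62, 88]


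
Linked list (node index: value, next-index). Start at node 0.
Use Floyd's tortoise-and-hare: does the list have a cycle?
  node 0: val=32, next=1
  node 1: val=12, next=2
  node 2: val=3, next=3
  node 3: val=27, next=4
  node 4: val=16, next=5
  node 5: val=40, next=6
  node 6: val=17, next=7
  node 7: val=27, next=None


Floyd's tortoise (slow, +1) and hare (fast, +2):
  init: slow=0, fast=0
  step 1: slow=1, fast=2
  step 2: slow=2, fast=4
  step 3: slow=3, fast=6
  step 4: fast 6->7->None, no cycle

Cycle: no


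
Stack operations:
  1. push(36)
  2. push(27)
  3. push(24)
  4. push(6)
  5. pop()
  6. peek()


push(36) -> [36]
push(27) -> [36, 27]
push(24) -> [36, 27, 24]
push(6) -> [36, 27, 24, 6]
pop()->6, [36, 27, 24]
peek()->24

Final stack: [36, 27, 24]


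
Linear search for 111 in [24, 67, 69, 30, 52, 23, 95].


i=0: 24!=111
i=1: 67!=111
i=2: 69!=111
i=3: 30!=111
i=4: 52!=111
i=5: 23!=111
i=6: 95!=111

Not found, 7 comps


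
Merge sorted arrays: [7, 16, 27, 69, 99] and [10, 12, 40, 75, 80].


Take 7 from A
Take 10 from B
Take 12 from B
Take 16 from A
Take 27 from A
Take 40 from B
Take 69 from A
Take 75 from B
Take 80 from B

Merged: [7, 10, 12, 16, 27, 40, 69, 75, 80, 99]


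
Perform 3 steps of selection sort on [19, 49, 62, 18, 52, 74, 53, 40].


Initial: [19, 49, 62, 18, 52, 74, 53, 40]
Step 1: min=18 at 3
  Swap: [18, 49, 62, 19, 52, 74, 53, 40]
Step 2: min=19 at 3
  Swap: [18, 19, 62, 49, 52, 74, 53, 40]
Step 3: min=40 at 7
  Swap: [18, 19, 40, 49, 52, 74, 53, 62]

After 3 steps: [18, 19, 40, 49, 52, 74, 53, 62]


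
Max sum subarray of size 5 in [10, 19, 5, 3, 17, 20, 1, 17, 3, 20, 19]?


[0:5]: 54
[1:6]: 64
[2:7]: 46
[3:8]: 58
[4:9]: 58
[5:10]: 61
[6:11]: 60

Max: 64 at [1:6]


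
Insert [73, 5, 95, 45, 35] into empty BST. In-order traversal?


Insert 73: root
Insert 5: L from 73
Insert 95: R from 73
Insert 45: L from 73 -> R from 5
Insert 35: L from 73 -> R from 5 -> L from 45

In-order: [5, 35, 45, 73, 95]


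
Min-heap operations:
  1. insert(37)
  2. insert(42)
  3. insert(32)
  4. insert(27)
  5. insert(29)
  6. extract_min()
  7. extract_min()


insert(37) -> [37]
insert(42) -> [37, 42]
insert(32) -> [32, 42, 37]
insert(27) -> [27, 32, 37, 42]
insert(29) -> [27, 29, 37, 42, 32]
extract_min()->27, [29, 32, 37, 42]
extract_min()->29, [32, 42, 37]

Final heap: [32, 42, 37]


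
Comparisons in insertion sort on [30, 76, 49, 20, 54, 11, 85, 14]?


Algorithm: insertion sort
Input: [30, 76, 49, 20, 54, 11, 85, 14]
Sorted: [11, 14, 20, 30, 49, 54, 76, 85]

21


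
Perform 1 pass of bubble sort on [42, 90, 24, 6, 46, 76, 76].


Initial: [42, 90, 24, 6, 46, 76, 76]
Pass 1: [42, 24, 6, 46, 76, 76, 90] (5 swaps)

After 1 pass: [42, 24, 6, 46, 76, 76, 90]


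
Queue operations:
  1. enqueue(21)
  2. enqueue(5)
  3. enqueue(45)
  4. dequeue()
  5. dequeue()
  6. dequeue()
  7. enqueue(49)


enqueue(21) -> [21]
enqueue(5) -> [21, 5]
enqueue(45) -> [21, 5, 45]
dequeue()->21, [5, 45]
dequeue()->5, [45]
dequeue()->45, []
enqueue(49) -> [49]

Final queue: [49]


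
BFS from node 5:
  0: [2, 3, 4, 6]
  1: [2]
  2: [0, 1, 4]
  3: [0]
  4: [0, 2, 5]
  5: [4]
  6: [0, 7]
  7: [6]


Visit 5, enqueue [4]
Visit 4, enqueue [0, 2]
Visit 0, enqueue [3, 6]
Visit 2, enqueue [1]
Visit 3, enqueue []
Visit 6, enqueue [7]
Visit 1, enqueue []
Visit 7, enqueue []

BFS order: [5, 4, 0, 2, 3, 6, 1, 7]


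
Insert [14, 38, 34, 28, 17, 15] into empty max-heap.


Insert 14: [14]
Insert 38: [38, 14]
Insert 34: [38, 14, 34]
Insert 28: [38, 28, 34, 14]
Insert 17: [38, 28, 34, 14, 17]
Insert 15: [38, 28, 34, 14, 17, 15]

Final heap: [38, 28, 34, 14, 17, 15]


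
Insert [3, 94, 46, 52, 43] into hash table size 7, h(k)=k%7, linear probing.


Insert 3: h=3 -> slot 3
Insert 94: h=3, 1 probes -> slot 4
Insert 46: h=4, 1 probes -> slot 5
Insert 52: h=3, 3 probes -> slot 6
Insert 43: h=1 -> slot 1

Table: [None, 43, None, 3, 94, 46, 52]


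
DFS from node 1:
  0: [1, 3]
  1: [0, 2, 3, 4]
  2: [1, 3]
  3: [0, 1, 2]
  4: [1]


Visit 1, push [4, 3, 2, 0]
Visit 0, push [3]
Visit 3, push [2]
Visit 2, push []
Visit 4, push []

DFS order: [1, 0, 3, 2, 4]


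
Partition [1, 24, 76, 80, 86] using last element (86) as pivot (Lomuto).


Pivot: 86
  1 <= 86: advance i (no swap)
  24 <= 86: advance i (no swap)
  76 <= 86: advance i (no swap)
  80 <= 86: advance i (no swap)
Place pivot at 4: [1, 24, 76, 80, 86]

Partitioned: [1, 24, 76, 80, 86]


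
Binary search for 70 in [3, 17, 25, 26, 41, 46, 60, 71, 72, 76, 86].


Step 1: lo=0, hi=10, mid=5, val=46
Step 2: lo=6, hi=10, mid=8, val=72
Step 3: lo=6, hi=7, mid=6, val=60
Step 4: lo=7, hi=7, mid=7, val=71

Not found


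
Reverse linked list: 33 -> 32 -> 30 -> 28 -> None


Step 1: curr=33, set curr.next=prev(None) | reversed so far: 33
Step 2: curr=32, set curr.next=prev(33) | reversed so far: 32 -> 33
Step 3: curr=30, set curr.next=prev(32) | reversed so far: 30 -> 32 -> 33
Step 4: curr=28, set curr.next=prev(30) | reversed so far: 28 -> 30 -> 32 -> 33

28 -> 30 -> 32 -> 33 -> None


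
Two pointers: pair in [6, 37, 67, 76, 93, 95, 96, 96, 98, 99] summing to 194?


lo=0(6)+hi=9(99)=105
lo=1(37)+hi=9(99)=136
lo=2(67)+hi=9(99)=166
lo=3(76)+hi=9(99)=175
lo=4(93)+hi=9(99)=192
lo=5(95)+hi=9(99)=194

Yes: 95+99=194


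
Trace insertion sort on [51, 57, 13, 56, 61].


Initial: [51, 57, 13, 56, 61]
Insert 57: [51, 57, 13, 56, 61]
Insert 13: [13, 51, 57, 56, 61]
Insert 56: [13, 51, 56, 57, 61]
Insert 61: [13, 51, 56, 57, 61]

Sorted: [13, 51, 56, 57, 61]


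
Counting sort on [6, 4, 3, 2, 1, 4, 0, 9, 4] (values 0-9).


Input: [6, 4, 3, 2, 1, 4, 0, 9, 4]
Counts: [1, 1, 1, 1, 3, 0, 1, 0, 0, 1]

Sorted: [0, 1, 2, 3, 4, 4, 4, 6, 9]


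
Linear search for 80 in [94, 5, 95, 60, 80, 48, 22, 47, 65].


i=0: 94!=80
i=1: 5!=80
i=2: 95!=80
i=3: 60!=80
i=4: 80==80 found!

Found at 4, 5 comps


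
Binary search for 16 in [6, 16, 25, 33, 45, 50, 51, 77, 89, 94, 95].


Step 1: lo=0, hi=10, mid=5, val=50
Step 2: lo=0, hi=4, mid=2, val=25
Step 3: lo=0, hi=1, mid=0, val=6
Step 4: lo=1, hi=1, mid=1, val=16

Found at index 1


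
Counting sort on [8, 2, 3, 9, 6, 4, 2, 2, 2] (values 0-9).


Input: [8, 2, 3, 9, 6, 4, 2, 2, 2]
Counts: [0, 0, 4, 1, 1, 0, 1, 0, 1, 1]

Sorted: [2, 2, 2, 2, 3, 4, 6, 8, 9]


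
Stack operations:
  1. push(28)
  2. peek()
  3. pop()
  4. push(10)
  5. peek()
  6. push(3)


push(28) -> [28]
peek()->28
pop()->28, []
push(10) -> [10]
peek()->10
push(3) -> [10, 3]

Final stack: [10, 3]


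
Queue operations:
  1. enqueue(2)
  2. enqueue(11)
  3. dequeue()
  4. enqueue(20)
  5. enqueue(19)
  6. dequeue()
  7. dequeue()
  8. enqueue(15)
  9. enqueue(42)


enqueue(2) -> [2]
enqueue(11) -> [2, 11]
dequeue()->2, [11]
enqueue(20) -> [11, 20]
enqueue(19) -> [11, 20, 19]
dequeue()->11, [20, 19]
dequeue()->20, [19]
enqueue(15) -> [19, 15]
enqueue(42) -> [19, 15, 42]

Final queue: [19, 15, 42]


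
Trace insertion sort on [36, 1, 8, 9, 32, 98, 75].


Initial: [36, 1, 8, 9, 32, 98, 75]
Insert 1: [1, 36, 8, 9, 32, 98, 75]
Insert 8: [1, 8, 36, 9, 32, 98, 75]
Insert 9: [1, 8, 9, 36, 32, 98, 75]
Insert 32: [1, 8, 9, 32, 36, 98, 75]
Insert 98: [1, 8, 9, 32, 36, 98, 75]
Insert 75: [1, 8, 9, 32, 36, 75, 98]

Sorted: [1, 8, 9, 32, 36, 75, 98]


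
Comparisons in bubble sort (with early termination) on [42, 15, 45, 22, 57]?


Algorithm: bubble sort (with early termination)
Input: [42, 15, 45, 22, 57]
Sorted: [15, 22, 42, 45, 57]

9


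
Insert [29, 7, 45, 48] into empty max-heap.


Insert 29: [29]
Insert 7: [29, 7]
Insert 45: [45, 7, 29]
Insert 48: [48, 45, 29, 7]

Final heap: [48, 45, 29, 7]


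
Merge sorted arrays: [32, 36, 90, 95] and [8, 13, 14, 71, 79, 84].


Take 8 from B
Take 13 from B
Take 14 from B
Take 32 from A
Take 36 from A
Take 71 from B
Take 79 from B
Take 84 from B

Merged: [8, 13, 14, 32, 36, 71, 79, 84, 90, 95]


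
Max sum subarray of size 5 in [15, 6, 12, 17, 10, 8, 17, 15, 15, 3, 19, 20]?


[0:5]: 60
[1:6]: 53
[2:7]: 64
[3:8]: 67
[4:9]: 65
[5:10]: 58
[6:11]: 69
[7:12]: 72

Max: 72 at [7:12]


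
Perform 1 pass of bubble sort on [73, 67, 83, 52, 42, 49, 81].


Initial: [73, 67, 83, 52, 42, 49, 81]
Pass 1: [67, 73, 52, 42, 49, 81, 83] (5 swaps)

After 1 pass: [67, 73, 52, 42, 49, 81, 83]


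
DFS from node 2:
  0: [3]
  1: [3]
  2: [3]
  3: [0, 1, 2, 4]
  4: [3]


Visit 2, push [3]
Visit 3, push [4, 1, 0]
Visit 0, push []
Visit 1, push []
Visit 4, push []

DFS order: [2, 3, 0, 1, 4]


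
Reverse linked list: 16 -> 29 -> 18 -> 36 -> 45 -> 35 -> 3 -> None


Step 1: curr=16, set curr.next=prev(None) | reversed so far: 16
Step 2: curr=29, set curr.next=prev(16) | reversed so far: 29 -> 16
Step 3: curr=18, set curr.next=prev(29) | reversed so far: 18 -> 29 -> 16
Step 4: curr=36, set curr.next=prev(18) | reversed so far: 36 -> 18 -> 29 -> 16
Step 5: curr=45, set curr.next=prev(36) | reversed so far: 45 -> 36 -> 18 -> 29 -> 16
Step 6: curr=35, set curr.next=prev(45) | reversed so far: 35 -> 45 -> 36 -> 18 -> 29 -> 16
Step 7: curr=3, set curr.next=prev(35) | reversed so far: 3 -> 35 -> 45 -> 36 -> 18 -> 29 -> 16

3 -> 35 -> 45 -> 36 -> 18 -> 29 -> 16 -> None


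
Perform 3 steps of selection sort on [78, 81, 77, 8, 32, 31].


Initial: [78, 81, 77, 8, 32, 31]
Step 1: min=8 at 3
  Swap: [8, 81, 77, 78, 32, 31]
Step 2: min=31 at 5
  Swap: [8, 31, 77, 78, 32, 81]
Step 3: min=32 at 4
  Swap: [8, 31, 32, 78, 77, 81]

After 3 steps: [8, 31, 32, 78, 77, 81]


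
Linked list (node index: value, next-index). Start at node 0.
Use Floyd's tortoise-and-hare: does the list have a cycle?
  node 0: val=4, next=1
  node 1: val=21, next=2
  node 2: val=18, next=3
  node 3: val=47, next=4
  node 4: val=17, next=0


Floyd's tortoise (slow, +1) and hare (fast, +2):
  init: slow=0, fast=0
  step 1: slow=1, fast=2
  step 2: slow=2, fast=4
  step 3: slow=3, fast=1
  step 4: slow=4, fast=3
  step 5: slow=0, fast=0
  slow == fast at node 0: cycle detected

Cycle: yes


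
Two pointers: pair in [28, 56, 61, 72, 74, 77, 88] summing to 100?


lo=0(28)+hi=6(88)=116
lo=0(28)+hi=5(77)=105
lo=0(28)+hi=4(74)=102
lo=0(28)+hi=3(72)=100

Yes: 28+72=100


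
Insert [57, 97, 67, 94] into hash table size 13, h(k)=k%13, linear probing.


Insert 57: h=5 -> slot 5
Insert 97: h=6 -> slot 6
Insert 67: h=2 -> slot 2
Insert 94: h=3 -> slot 3

Table: [None, None, 67, 94, None, 57, 97, None, None, None, None, None, None]


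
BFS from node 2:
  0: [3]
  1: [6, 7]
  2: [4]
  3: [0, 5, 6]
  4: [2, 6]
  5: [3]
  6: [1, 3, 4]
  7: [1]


Visit 2, enqueue [4]
Visit 4, enqueue [6]
Visit 6, enqueue [1, 3]
Visit 1, enqueue [7]
Visit 3, enqueue [0, 5]
Visit 7, enqueue []
Visit 0, enqueue []
Visit 5, enqueue []

BFS order: [2, 4, 6, 1, 3, 7, 0, 5]


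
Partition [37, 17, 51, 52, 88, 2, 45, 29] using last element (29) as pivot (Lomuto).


Pivot: 29
  17 <= 29: swap -> [17, 37, 51, 52, 88, 2, 45, 29]
  2 <= 29: swap -> [17, 2, 51, 52, 88, 37, 45, 29]
Place pivot at 2: [17, 2, 29, 52, 88, 37, 45, 51]

Partitioned: [17, 2, 29, 52, 88, 37, 45, 51]


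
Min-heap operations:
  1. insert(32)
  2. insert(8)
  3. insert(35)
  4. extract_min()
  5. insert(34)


insert(32) -> [32]
insert(8) -> [8, 32]
insert(35) -> [8, 32, 35]
extract_min()->8, [32, 35]
insert(34) -> [32, 35, 34]

Final heap: [32, 35, 34]


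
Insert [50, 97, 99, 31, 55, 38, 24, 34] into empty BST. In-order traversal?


Insert 50: root
Insert 97: R from 50
Insert 99: R from 50 -> R from 97
Insert 31: L from 50
Insert 55: R from 50 -> L from 97
Insert 38: L from 50 -> R from 31
Insert 24: L from 50 -> L from 31
Insert 34: L from 50 -> R from 31 -> L from 38

In-order: [24, 31, 34, 38, 50, 55, 97, 99]


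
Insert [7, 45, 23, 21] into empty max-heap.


Insert 7: [7]
Insert 45: [45, 7]
Insert 23: [45, 7, 23]
Insert 21: [45, 21, 23, 7]

Final heap: [45, 21, 23, 7]


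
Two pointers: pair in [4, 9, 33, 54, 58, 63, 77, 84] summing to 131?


lo=0(4)+hi=7(84)=88
lo=1(9)+hi=7(84)=93
lo=2(33)+hi=7(84)=117
lo=3(54)+hi=7(84)=138
lo=3(54)+hi=6(77)=131

Yes: 54+77=131


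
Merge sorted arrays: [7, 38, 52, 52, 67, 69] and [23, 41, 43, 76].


Take 7 from A
Take 23 from B
Take 38 from A
Take 41 from B
Take 43 from B
Take 52 from A
Take 52 from A
Take 67 from A
Take 69 from A

Merged: [7, 23, 38, 41, 43, 52, 52, 67, 69, 76]


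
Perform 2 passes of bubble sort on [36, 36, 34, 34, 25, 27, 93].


Initial: [36, 36, 34, 34, 25, 27, 93]
Pass 1: [36, 34, 34, 25, 27, 36, 93] (4 swaps)
Pass 2: [34, 34, 25, 27, 36, 36, 93] (4 swaps)

After 2 passes: [34, 34, 25, 27, 36, 36, 93]


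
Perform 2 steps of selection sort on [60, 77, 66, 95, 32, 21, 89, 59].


Initial: [60, 77, 66, 95, 32, 21, 89, 59]
Step 1: min=21 at 5
  Swap: [21, 77, 66, 95, 32, 60, 89, 59]
Step 2: min=32 at 4
  Swap: [21, 32, 66, 95, 77, 60, 89, 59]

After 2 steps: [21, 32, 66, 95, 77, 60, 89, 59]


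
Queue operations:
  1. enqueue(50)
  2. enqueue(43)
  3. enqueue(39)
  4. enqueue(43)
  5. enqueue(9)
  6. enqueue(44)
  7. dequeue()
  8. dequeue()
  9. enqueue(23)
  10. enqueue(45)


enqueue(50) -> [50]
enqueue(43) -> [50, 43]
enqueue(39) -> [50, 43, 39]
enqueue(43) -> [50, 43, 39, 43]
enqueue(9) -> [50, 43, 39, 43, 9]
enqueue(44) -> [50, 43, 39, 43, 9, 44]
dequeue()->50, [43, 39, 43, 9, 44]
dequeue()->43, [39, 43, 9, 44]
enqueue(23) -> [39, 43, 9, 44, 23]
enqueue(45) -> [39, 43, 9, 44, 23, 45]

Final queue: [39, 43, 9, 44, 23, 45]


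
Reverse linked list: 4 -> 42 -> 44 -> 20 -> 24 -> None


Step 1: curr=4, set curr.next=prev(None) | reversed so far: 4
Step 2: curr=42, set curr.next=prev(4) | reversed so far: 42 -> 4
Step 3: curr=44, set curr.next=prev(42) | reversed so far: 44 -> 42 -> 4
Step 4: curr=20, set curr.next=prev(44) | reversed so far: 20 -> 44 -> 42 -> 4
Step 5: curr=24, set curr.next=prev(20) | reversed so far: 24 -> 20 -> 44 -> 42 -> 4

24 -> 20 -> 44 -> 42 -> 4 -> None


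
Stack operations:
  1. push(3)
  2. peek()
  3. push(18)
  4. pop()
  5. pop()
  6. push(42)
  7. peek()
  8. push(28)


push(3) -> [3]
peek()->3
push(18) -> [3, 18]
pop()->18, [3]
pop()->3, []
push(42) -> [42]
peek()->42
push(28) -> [42, 28]

Final stack: [42, 28]


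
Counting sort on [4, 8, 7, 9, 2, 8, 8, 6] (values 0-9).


Input: [4, 8, 7, 9, 2, 8, 8, 6]
Counts: [0, 0, 1, 0, 1, 0, 1, 1, 3, 1]

Sorted: [2, 4, 6, 7, 8, 8, 8, 9]


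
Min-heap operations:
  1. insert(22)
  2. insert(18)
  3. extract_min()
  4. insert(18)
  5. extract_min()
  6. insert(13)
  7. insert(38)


insert(22) -> [22]
insert(18) -> [18, 22]
extract_min()->18, [22]
insert(18) -> [18, 22]
extract_min()->18, [22]
insert(13) -> [13, 22]
insert(38) -> [13, 22, 38]

Final heap: [13, 22, 38]


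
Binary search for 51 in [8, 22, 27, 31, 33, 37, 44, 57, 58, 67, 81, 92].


Step 1: lo=0, hi=11, mid=5, val=37
Step 2: lo=6, hi=11, mid=8, val=58
Step 3: lo=6, hi=7, mid=6, val=44
Step 4: lo=7, hi=7, mid=7, val=57

Not found


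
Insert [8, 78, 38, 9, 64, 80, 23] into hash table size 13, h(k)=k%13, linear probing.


Insert 8: h=8 -> slot 8
Insert 78: h=0 -> slot 0
Insert 38: h=12 -> slot 12
Insert 9: h=9 -> slot 9
Insert 64: h=12, 2 probes -> slot 1
Insert 80: h=2 -> slot 2
Insert 23: h=10 -> slot 10

Table: [78, 64, 80, None, None, None, None, None, 8, 9, 23, None, 38]


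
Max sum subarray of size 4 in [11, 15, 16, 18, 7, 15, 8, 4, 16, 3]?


[0:4]: 60
[1:5]: 56
[2:6]: 56
[3:7]: 48
[4:8]: 34
[5:9]: 43
[6:10]: 31

Max: 60 at [0:4]


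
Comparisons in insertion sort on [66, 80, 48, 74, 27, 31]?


Algorithm: insertion sort
Input: [66, 80, 48, 74, 27, 31]
Sorted: [27, 31, 48, 66, 74, 80]

14


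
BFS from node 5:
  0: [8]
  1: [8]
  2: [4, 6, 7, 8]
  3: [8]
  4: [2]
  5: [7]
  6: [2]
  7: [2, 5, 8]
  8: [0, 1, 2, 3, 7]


Visit 5, enqueue [7]
Visit 7, enqueue [2, 8]
Visit 2, enqueue [4, 6]
Visit 8, enqueue [0, 1, 3]
Visit 4, enqueue []
Visit 6, enqueue []
Visit 0, enqueue []
Visit 1, enqueue []
Visit 3, enqueue []

BFS order: [5, 7, 2, 8, 4, 6, 0, 1, 3]


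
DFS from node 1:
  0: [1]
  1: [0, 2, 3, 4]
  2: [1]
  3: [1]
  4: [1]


Visit 1, push [4, 3, 2, 0]
Visit 0, push []
Visit 2, push []
Visit 3, push []
Visit 4, push []

DFS order: [1, 0, 2, 3, 4]


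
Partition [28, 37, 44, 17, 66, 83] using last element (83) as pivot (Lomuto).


Pivot: 83
  28 <= 83: advance i (no swap)
  37 <= 83: advance i (no swap)
  44 <= 83: advance i (no swap)
  17 <= 83: advance i (no swap)
  66 <= 83: advance i (no swap)
Place pivot at 5: [28, 37, 44, 17, 66, 83]

Partitioned: [28, 37, 44, 17, 66, 83]


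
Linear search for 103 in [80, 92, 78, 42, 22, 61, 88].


i=0: 80!=103
i=1: 92!=103
i=2: 78!=103
i=3: 42!=103
i=4: 22!=103
i=5: 61!=103
i=6: 88!=103

Not found, 7 comps


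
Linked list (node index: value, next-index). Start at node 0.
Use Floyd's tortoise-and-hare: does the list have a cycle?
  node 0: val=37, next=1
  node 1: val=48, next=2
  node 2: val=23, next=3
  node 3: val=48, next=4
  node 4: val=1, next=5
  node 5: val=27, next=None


Floyd's tortoise (slow, +1) and hare (fast, +2):
  init: slow=0, fast=0
  step 1: slow=1, fast=2
  step 2: slow=2, fast=4
  step 3: fast 4->5->None, no cycle

Cycle: no


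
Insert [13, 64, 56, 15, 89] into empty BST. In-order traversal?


Insert 13: root
Insert 64: R from 13
Insert 56: R from 13 -> L from 64
Insert 15: R from 13 -> L from 64 -> L from 56
Insert 89: R from 13 -> R from 64

In-order: [13, 15, 56, 64, 89]


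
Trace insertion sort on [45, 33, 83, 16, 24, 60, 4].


Initial: [45, 33, 83, 16, 24, 60, 4]
Insert 33: [33, 45, 83, 16, 24, 60, 4]
Insert 83: [33, 45, 83, 16, 24, 60, 4]
Insert 16: [16, 33, 45, 83, 24, 60, 4]
Insert 24: [16, 24, 33, 45, 83, 60, 4]
Insert 60: [16, 24, 33, 45, 60, 83, 4]
Insert 4: [4, 16, 24, 33, 45, 60, 83]

Sorted: [4, 16, 24, 33, 45, 60, 83]


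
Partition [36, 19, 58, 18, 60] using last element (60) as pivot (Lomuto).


Pivot: 60
  36 <= 60: advance i (no swap)
  19 <= 60: advance i (no swap)
  58 <= 60: advance i (no swap)
  18 <= 60: advance i (no swap)
Place pivot at 4: [36, 19, 58, 18, 60]

Partitioned: [36, 19, 58, 18, 60]


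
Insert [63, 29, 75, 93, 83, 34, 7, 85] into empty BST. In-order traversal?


Insert 63: root
Insert 29: L from 63
Insert 75: R from 63
Insert 93: R from 63 -> R from 75
Insert 83: R from 63 -> R from 75 -> L from 93
Insert 34: L from 63 -> R from 29
Insert 7: L from 63 -> L from 29
Insert 85: R from 63 -> R from 75 -> L from 93 -> R from 83

In-order: [7, 29, 34, 63, 75, 83, 85, 93]


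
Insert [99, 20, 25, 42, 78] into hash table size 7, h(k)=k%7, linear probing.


Insert 99: h=1 -> slot 1
Insert 20: h=6 -> slot 6
Insert 25: h=4 -> slot 4
Insert 42: h=0 -> slot 0
Insert 78: h=1, 1 probes -> slot 2

Table: [42, 99, 78, None, 25, None, 20]


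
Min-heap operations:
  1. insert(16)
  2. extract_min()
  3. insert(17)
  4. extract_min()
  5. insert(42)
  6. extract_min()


insert(16) -> [16]
extract_min()->16, []
insert(17) -> [17]
extract_min()->17, []
insert(42) -> [42]
extract_min()->42, []

Final heap: []


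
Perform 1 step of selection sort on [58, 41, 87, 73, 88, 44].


Initial: [58, 41, 87, 73, 88, 44]
Step 1: min=41 at 1
  Swap: [41, 58, 87, 73, 88, 44]

After 1 step: [41, 58, 87, 73, 88, 44]


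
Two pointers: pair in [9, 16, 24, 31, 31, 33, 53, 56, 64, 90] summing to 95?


lo=0(9)+hi=9(90)=99
lo=0(9)+hi=8(64)=73
lo=1(16)+hi=8(64)=80
lo=2(24)+hi=8(64)=88
lo=3(31)+hi=8(64)=95

Yes: 31+64=95


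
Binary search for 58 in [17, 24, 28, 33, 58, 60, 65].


Step 1: lo=0, hi=6, mid=3, val=33
Step 2: lo=4, hi=6, mid=5, val=60
Step 3: lo=4, hi=4, mid=4, val=58

Found at index 4


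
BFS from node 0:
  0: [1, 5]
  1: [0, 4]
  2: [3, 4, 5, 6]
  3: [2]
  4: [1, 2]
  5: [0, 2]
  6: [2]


Visit 0, enqueue [1, 5]
Visit 1, enqueue [4]
Visit 5, enqueue [2]
Visit 4, enqueue []
Visit 2, enqueue [3, 6]
Visit 3, enqueue []
Visit 6, enqueue []

BFS order: [0, 1, 5, 4, 2, 3, 6]


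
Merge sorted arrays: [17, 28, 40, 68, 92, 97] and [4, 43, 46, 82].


Take 4 from B
Take 17 from A
Take 28 from A
Take 40 from A
Take 43 from B
Take 46 from B
Take 68 from A
Take 82 from B

Merged: [4, 17, 28, 40, 43, 46, 68, 82, 92, 97]


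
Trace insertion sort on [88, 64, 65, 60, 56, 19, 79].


Initial: [88, 64, 65, 60, 56, 19, 79]
Insert 64: [64, 88, 65, 60, 56, 19, 79]
Insert 65: [64, 65, 88, 60, 56, 19, 79]
Insert 60: [60, 64, 65, 88, 56, 19, 79]
Insert 56: [56, 60, 64, 65, 88, 19, 79]
Insert 19: [19, 56, 60, 64, 65, 88, 79]
Insert 79: [19, 56, 60, 64, 65, 79, 88]

Sorted: [19, 56, 60, 64, 65, 79, 88]


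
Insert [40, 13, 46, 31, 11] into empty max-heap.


Insert 40: [40]
Insert 13: [40, 13]
Insert 46: [46, 13, 40]
Insert 31: [46, 31, 40, 13]
Insert 11: [46, 31, 40, 13, 11]

Final heap: [46, 31, 40, 13, 11]


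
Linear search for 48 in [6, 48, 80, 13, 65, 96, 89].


i=0: 6!=48
i=1: 48==48 found!

Found at 1, 2 comps


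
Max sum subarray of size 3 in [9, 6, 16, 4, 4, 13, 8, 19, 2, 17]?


[0:3]: 31
[1:4]: 26
[2:5]: 24
[3:6]: 21
[4:7]: 25
[5:8]: 40
[6:9]: 29
[7:10]: 38

Max: 40 at [5:8]


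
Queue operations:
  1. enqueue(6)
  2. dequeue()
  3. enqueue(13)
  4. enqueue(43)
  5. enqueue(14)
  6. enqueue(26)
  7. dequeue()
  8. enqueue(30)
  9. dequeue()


enqueue(6) -> [6]
dequeue()->6, []
enqueue(13) -> [13]
enqueue(43) -> [13, 43]
enqueue(14) -> [13, 43, 14]
enqueue(26) -> [13, 43, 14, 26]
dequeue()->13, [43, 14, 26]
enqueue(30) -> [43, 14, 26, 30]
dequeue()->43, [14, 26, 30]

Final queue: [14, 26, 30]


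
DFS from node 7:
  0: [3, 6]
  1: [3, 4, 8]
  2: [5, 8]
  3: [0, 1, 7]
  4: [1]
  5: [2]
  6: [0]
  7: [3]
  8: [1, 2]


Visit 7, push [3]
Visit 3, push [1, 0]
Visit 0, push [6]
Visit 6, push []
Visit 1, push [8, 4]
Visit 4, push []
Visit 8, push [2]
Visit 2, push [5]
Visit 5, push []

DFS order: [7, 3, 0, 6, 1, 4, 8, 2, 5]


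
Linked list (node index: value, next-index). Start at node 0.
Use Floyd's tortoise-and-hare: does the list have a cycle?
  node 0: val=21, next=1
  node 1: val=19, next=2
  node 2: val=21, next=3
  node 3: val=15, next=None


Floyd's tortoise (slow, +1) and hare (fast, +2):
  init: slow=0, fast=0
  step 1: slow=1, fast=2
  step 2: fast 2->3->None, no cycle

Cycle: no


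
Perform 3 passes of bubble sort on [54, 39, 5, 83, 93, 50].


Initial: [54, 39, 5, 83, 93, 50]
Pass 1: [39, 5, 54, 83, 50, 93] (3 swaps)
Pass 2: [5, 39, 54, 50, 83, 93] (2 swaps)
Pass 3: [5, 39, 50, 54, 83, 93] (1 swaps)

After 3 passes: [5, 39, 50, 54, 83, 93]


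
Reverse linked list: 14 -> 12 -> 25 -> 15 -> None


Step 1: curr=14, set curr.next=prev(None) | reversed so far: 14
Step 2: curr=12, set curr.next=prev(14) | reversed so far: 12 -> 14
Step 3: curr=25, set curr.next=prev(12) | reversed so far: 25 -> 12 -> 14
Step 4: curr=15, set curr.next=prev(25) | reversed so far: 15 -> 25 -> 12 -> 14

15 -> 25 -> 12 -> 14 -> None


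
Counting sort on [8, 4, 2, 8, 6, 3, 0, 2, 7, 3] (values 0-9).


Input: [8, 4, 2, 8, 6, 3, 0, 2, 7, 3]
Counts: [1, 0, 2, 2, 1, 0, 1, 1, 2, 0]

Sorted: [0, 2, 2, 3, 3, 4, 6, 7, 8, 8]


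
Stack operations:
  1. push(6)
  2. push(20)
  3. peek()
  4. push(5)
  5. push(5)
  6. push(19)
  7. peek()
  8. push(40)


push(6) -> [6]
push(20) -> [6, 20]
peek()->20
push(5) -> [6, 20, 5]
push(5) -> [6, 20, 5, 5]
push(19) -> [6, 20, 5, 5, 19]
peek()->19
push(40) -> [6, 20, 5, 5, 19, 40]

Final stack: [6, 20, 5, 5, 19, 40]


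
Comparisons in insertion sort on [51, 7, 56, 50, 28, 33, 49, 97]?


Algorithm: insertion sort
Input: [51, 7, 56, 50, 28, 33, 49, 97]
Sorted: [7, 28, 33, 49, 50, 51, 56, 97]

18


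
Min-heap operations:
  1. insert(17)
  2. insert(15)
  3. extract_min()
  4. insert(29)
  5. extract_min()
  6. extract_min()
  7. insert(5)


insert(17) -> [17]
insert(15) -> [15, 17]
extract_min()->15, [17]
insert(29) -> [17, 29]
extract_min()->17, [29]
extract_min()->29, []
insert(5) -> [5]

Final heap: [5]


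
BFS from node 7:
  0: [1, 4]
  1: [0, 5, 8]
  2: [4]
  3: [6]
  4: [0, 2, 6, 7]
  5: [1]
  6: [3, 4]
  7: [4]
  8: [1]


Visit 7, enqueue [4]
Visit 4, enqueue [0, 2, 6]
Visit 0, enqueue [1]
Visit 2, enqueue []
Visit 6, enqueue [3]
Visit 1, enqueue [5, 8]
Visit 3, enqueue []
Visit 5, enqueue []
Visit 8, enqueue []

BFS order: [7, 4, 0, 2, 6, 1, 3, 5, 8]


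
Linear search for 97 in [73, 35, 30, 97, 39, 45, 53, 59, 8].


i=0: 73!=97
i=1: 35!=97
i=2: 30!=97
i=3: 97==97 found!

Found at 3, 4 comps


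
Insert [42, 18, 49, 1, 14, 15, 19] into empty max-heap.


Insert 42: [42]
Insert 18: [42, 18]
Insert 49: [49, 18, 42]
Insert 1: [49, 18, 42, 1]
Insert 14: [49, 18, 42, 1, 14]
Insert 15: [49, 18, 42, 1, 14, 15]
Insert 19: [49, 18, 42, 1, 14, 15, 19]

Final heap: [49, 18, 42, 1, 14, 15, 19]


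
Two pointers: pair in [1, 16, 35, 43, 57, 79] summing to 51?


lo=0(1)+hi=5(79)=80
lo=0(1)+hi=4(57)=58
lo=0(1)+hi=3(43)=44
lo=1(16)+hi=3(43)=59
lo=1(16)+hi=2(35)=51

Yes: 16+35=51
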